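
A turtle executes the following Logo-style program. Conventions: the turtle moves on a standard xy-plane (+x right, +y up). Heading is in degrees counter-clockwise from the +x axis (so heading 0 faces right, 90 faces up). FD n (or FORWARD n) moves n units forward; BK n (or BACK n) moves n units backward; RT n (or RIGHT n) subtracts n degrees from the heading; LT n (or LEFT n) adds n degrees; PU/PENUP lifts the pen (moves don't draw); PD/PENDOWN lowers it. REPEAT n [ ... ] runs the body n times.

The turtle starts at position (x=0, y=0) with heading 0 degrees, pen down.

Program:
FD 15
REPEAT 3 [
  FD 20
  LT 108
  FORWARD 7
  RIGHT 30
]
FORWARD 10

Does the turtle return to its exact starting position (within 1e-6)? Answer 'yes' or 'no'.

Answer: no

Derivation:
Executing turtle program step by step:
Start: pos=(0,0), heading=0, pen down
FD 15: (0,0) -> (15,0) [heading=0, draw]
REPEAT 3 [
  -- iteration 1/3 --
  FD 20: (15,0) -> (35,0) [heading=0, draw]
  LT 108: heading 0 -> 108
  FD 7: (35,0) -> (32.837,6.657) [heading=108, draw]
  RT 30: heading 108 -> 78
  -- iteration 2/3 --
  FD 20: (32.837,6.657) -> (36.995,26.22) [heading=78, draw]
  LT 108: heading 78 -> 186
  FD 7: (36.995,26.22) -> (30.033,25.489) [heading=186, draw]
  RT 30: heading 186 -> 156
  -- iteration 3/3 --
  FD 20: (30.033,25.489) -> (11.763,33.623) [heading=156, draw]
  LT 108: heading 156 -> 264
  FD 7: (11.763,33.623) -> (11.031,26.662) [heading=264, draw]
  RT 30: heading 264 -> 234
]
FD 10: (11.031,26.662) -> (5.153,18.572) [heading=234, draw]
Final: pos=(5.153,18.572), heading=234, 8 segment(s) drawn

Start position: (0, 0)
Final position: (5.153, 18.572)
Distance = 19.273; >= 1e-6 -> NOT closed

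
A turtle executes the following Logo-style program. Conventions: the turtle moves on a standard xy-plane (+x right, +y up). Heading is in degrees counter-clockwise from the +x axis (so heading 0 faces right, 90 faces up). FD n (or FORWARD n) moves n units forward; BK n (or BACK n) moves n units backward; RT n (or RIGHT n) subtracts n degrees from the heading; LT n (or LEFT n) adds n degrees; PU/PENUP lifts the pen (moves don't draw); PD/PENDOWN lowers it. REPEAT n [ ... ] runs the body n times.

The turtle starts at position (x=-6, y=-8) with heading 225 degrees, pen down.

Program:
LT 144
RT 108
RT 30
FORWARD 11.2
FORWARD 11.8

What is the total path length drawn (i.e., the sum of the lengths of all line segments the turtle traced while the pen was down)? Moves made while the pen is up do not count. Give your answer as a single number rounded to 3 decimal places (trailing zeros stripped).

Executing turtle program step by step:
Start: pos=(-6,-8), heading=225, pen down
LT 144: heading 225 -> 9
RT 108: heading 9 -> 261
RT 30: heading 261 -> 231
FD 11.2: (-6,-8) -> (-13.048,-16.704) [heading=231, draw]
FD 11.8: (-13.048,-16.704) -> (-20.474,-25.874) [heading=231, draw]
Final: pos=(-20.474,-25.874), heading=231, 2 segment(s) drawn

Segment lengths:
  seg 1: (-6,-8) -> (-13.048,-16.704), length = 11.2
  seg 2: (-13.048,-16.704) -> (-20.474,-25.874), length = 11.8
Total = 23

Answer: 23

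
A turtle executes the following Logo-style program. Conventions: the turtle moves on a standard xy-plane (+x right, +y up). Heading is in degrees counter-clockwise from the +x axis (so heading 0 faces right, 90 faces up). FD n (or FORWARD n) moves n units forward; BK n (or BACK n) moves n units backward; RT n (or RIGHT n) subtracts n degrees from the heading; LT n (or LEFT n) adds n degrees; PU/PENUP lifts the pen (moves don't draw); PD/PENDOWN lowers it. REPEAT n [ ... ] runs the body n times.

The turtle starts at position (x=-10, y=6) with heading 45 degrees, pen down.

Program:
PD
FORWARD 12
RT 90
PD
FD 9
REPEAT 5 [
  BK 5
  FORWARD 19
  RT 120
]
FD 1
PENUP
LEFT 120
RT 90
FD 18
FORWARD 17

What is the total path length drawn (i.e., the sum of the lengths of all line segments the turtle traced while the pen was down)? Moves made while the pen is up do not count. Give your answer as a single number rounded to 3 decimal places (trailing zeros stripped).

Answer: 142

Derivation:
Executing turtle program step by step:
Start: pos=(-10,6), heading=45, pen down
PD: pen down
FD 12: (-10,6) -> (-1.515,14.485) [heading=45, draw]
RT 90: heading 45 -> 315
PD: pen down
FD 9: (-1.515,14.485) -> (4.849,8.121) [heading=315, draw]
REPEAT 5 [
  -- iteration 1/5 --
  BK 5: (4.849,8.121) -> (1.314,11.657) [heading=315, draw]
  FD 19: (1.314,11.657) -> (14.749,-1.778) [heading=315, draw]
  RT 120: heading 315 -> 195
  -- iteration 2/5 --
  BK 5: (14.749,-1.778) -> (19.578,-0.484) [heading=195, draw]
  FD 19: (19.578,-0.484) -> (1.226,-5.402) [heading=195, draw]
  RT 120: heading 195 -> 75
  -- iteration 3/5 --
  BK 5: (1.226,-5.402) -> (-0.068,-10.231) [heading=75, draw]
  FD 19: (-0.068,-10.231) -> (4.849,8.121) [heading=75, draw]
  RT 120: heading 75 -> 315
  -- iteration 4/5 --
  BK 5: (4.849,8.121) -> (1.314,11.657) [heading=315, draw]
  FD 19: (1.314,11.657) -> (14.749,-1.778) [heading=315, draw]
  RT 120: heading 315 -> 195
  -- iteration 5/5 --
  BK 5: (14.749,-1.778) -> (19.578,-0.484) [heading=195, draw]
  FD 19: (19.578,-0.484) -> (1.226,-5.402) [heading=195, draw]
  RT 120: heading 195 -> 75
]
FD 1: (1.226,-5.402) -> (1.485,-4.436) [heading=75, draw]
PU: pen up
LT 120: heading 75 -> 195
RT 90: heading 195 -> 105
FD 18: (1.485,-4.436) -> (-3.174,12.951) [heading=105, move]
FD 17: (-3.174,12.951) -> (-7.574,29.372) [heading=105, move]
Final: pos=(-7.574,29.372), heading=105, 13 segment(s) drawn

Segment lengths:
  seg 1: (-10,6) -> (-1.515,14.485), length = 12
  seg 2: (-1.515,14.485) -> (4.849,8.121), length = 9
  seg 3: (4.849,8.121) -> (1.314,11.657), length = 5
  seg 4: (1.314,11.657) -> (14.749,-1.778), length = 19
  seg 5: (14.749,-1.778) -> (19.578,-0.484), length = 5
  seg 6: (19.578,-0.484) -> (1.226,-5.402), length = 19
  seg 7: (1.226,-5.402) -> (-0.068,-10.231), length = 5
  seg 8: (-0.068,-10.231) -> (4.849,8.121), length = 19
  seg 9: (4.849,8.121) -> (1.314,11.657), length = 5
  seg 10: (1.314,11.657) -> (14.749,-1.778), length = 19
  seg 11: (14.749,-1.778) -> (19.578,-0.484), length = 5
  seg 12: (19.578,-0.484) -> (1.226,-5.402), length = 19
  seg 13: (1.226,-5.402) -> (1.485,-4.436), length = 1
Total = 142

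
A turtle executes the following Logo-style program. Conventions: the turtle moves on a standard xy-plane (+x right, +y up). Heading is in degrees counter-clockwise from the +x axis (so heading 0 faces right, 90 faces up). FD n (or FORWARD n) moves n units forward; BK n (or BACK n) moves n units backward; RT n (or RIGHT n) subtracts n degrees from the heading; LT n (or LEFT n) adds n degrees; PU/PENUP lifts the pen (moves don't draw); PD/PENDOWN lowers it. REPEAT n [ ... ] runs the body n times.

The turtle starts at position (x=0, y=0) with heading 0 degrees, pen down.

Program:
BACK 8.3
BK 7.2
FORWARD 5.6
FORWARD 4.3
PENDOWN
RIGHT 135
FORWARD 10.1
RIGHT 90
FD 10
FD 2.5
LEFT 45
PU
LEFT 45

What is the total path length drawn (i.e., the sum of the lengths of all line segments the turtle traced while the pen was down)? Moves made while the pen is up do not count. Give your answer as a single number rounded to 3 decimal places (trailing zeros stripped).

Executing turtle program step by step:
Start: pos=(0,0), heading=0, pen down
BK 8.3: (0,0) -> (-8.3,0) [heading=0, draw]
BK 7.2: (-8.3,0) -> (-15.5,0) [heading=0, draw]
FD 5.6: (-15.5,0) -> (-9.9,0) [heading=0, draw]
FD 4.3: (-9.9,0) -> (-5.6,0) [heading=0, draw]
PD: pen down
RT 135: heading 0 -> 225
FD 10.1: (-5.6,0) -> (-12.742,-7.142) [heading=225, draw]
RT 90: heading 225 -> 135
FD 10: (-12.742,-7.142) -> (-19.813,-0.071) [heading=135, draw]
FD 2.5: (-19.813,-0.071) -> (-21.581,1.697) [heading=135, draw]
LT 45: heading 135 -> 180
PU: pen up
LT 45: heading 180 -> 225
Final: pos=(-21.581,1.697), heading=225, 7 segment(s) drawn

Segment lengths:
  seg 1: (0,0) -> (-8.3,0), length = 8.3
  seg 2: (-8.3,0) -> (-15.5,0), length = 7.2
  seg 3: (-15.5,0) -> (-9.9,0), length = 5.6
  seg 4: (-9.9,0) -> (-5.6,0), length = 4.3
  seg 5: (-5.6,0) -> (-12.742,-7.142), length = 10.1
  seg 6: (-12.742,-7.142) -> (-19.813,-0.071), length = 10
  seg 7: (-19.813,-0.071) -> (-21.581,1.697), length = 2.5
Total = 48

Answer: 48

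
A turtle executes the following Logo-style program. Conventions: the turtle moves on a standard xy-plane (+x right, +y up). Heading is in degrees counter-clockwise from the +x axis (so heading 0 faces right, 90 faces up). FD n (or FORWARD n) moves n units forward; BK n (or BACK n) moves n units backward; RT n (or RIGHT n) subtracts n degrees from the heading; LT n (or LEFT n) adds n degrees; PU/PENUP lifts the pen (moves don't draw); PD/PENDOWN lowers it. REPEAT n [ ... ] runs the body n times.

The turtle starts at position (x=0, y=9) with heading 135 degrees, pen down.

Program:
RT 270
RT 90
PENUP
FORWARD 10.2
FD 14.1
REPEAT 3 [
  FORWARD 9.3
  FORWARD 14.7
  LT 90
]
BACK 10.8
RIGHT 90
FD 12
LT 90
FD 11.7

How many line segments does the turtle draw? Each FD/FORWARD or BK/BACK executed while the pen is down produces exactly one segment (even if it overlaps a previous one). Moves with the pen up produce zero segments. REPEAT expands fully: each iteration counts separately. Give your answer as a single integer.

Executing turtle program step by step:
Start: pos=(0,9), heading=135, pen down
RT 270: heading 135 -> 225
RT 90: heading 225 -> 135
PU: pen up
FD 10.2: (0,9) -> (-7.212,16.212) [heading=135, move]
FD 14.1: (-7.212,16.212) -> (-17.183,26.183) [heading=135, move]
REPEAT 3 [
  -- iteration 1/3 --
  FD 9.3: (-17.183,26.183) -> (-23.759,32.759) [heading=135, move]
  FD 14.7: (-23.759,32.759) -> (-34.153,43.153) [heading=135, move]
  LT 90: heading 135 -> 225
  -- iteration 2/3 --
  FD 9.3: (-34.153,43.153) -> (-40.729,36.577) [heading=225, move]
  FD 14.7: (-40.729,36.577) -> (-51.124,26.183) [heading=225, move]
  LT 90: heading 225 -> 315
  -- iteration 3/3 --
  FD 9.3: (-51.124,26.183) -> (-44.548,19.607) [heading=315, move]
  FD 14.7: (-44.548,19.607) -> (-34.153,9.212) [heading=315, move]
  LT 90: heading 315 -> 45
]
BK 10.8: (-34.153,9.212) -> (-41.79,1.575) [heading=45, move]
RT 90: heading 45 -> 315
FD 12: (-41.79,1.575) -> (-33.305,-6.91) [heading=315, move]
LT 90: heading 315 -> 45
FD 11.7: (-33.305,-6.91) -> (-25.032,1.363) [heading=45, move]
Final: pos=(-25.032,1.363), heading=45, 0 segment(s) drawn
Segments drawn: 0

Answer: 0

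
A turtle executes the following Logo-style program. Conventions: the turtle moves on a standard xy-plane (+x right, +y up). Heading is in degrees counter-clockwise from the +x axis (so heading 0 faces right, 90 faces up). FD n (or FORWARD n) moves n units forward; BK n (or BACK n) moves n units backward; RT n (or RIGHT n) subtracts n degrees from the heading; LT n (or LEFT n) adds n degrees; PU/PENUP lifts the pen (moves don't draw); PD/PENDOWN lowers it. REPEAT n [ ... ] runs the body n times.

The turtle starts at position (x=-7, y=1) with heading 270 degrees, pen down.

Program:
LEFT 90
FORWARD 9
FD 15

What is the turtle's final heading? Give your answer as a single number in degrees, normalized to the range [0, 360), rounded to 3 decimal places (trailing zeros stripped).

Executing turtle program step by step:
Start: pos=(-7,1), heading=270, pen down
LT 90: heading 270 -> 0
FD 9: (-7,1) -> (2,1) [heading=0, draw]
FD 15: (2,1) -> (17,1) [heading=0, draw]
Final: pos=(17,1), heading=0, 2 segment(s) drawn

Answer: 0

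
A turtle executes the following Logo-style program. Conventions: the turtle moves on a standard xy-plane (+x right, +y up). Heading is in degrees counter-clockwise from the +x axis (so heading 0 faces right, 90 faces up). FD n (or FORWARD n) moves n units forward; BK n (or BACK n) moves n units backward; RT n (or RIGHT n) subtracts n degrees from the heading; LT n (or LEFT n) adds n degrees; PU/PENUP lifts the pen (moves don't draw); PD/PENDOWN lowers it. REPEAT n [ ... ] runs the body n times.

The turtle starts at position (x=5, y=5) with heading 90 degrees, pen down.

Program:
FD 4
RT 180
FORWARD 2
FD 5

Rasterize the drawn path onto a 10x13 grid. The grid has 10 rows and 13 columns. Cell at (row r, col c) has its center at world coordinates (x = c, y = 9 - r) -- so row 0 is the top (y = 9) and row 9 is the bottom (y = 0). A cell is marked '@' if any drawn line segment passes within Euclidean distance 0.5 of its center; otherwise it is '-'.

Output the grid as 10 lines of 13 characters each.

Segment 0: (5,5) -> (5,9)
Segment 1: (5,9) -> (5,7)
Segment 2: (5,7) -> (5,2)

Answer: -----@-------
-----@-------
-----@-------
-----@-------
-----@-------
-----@-------
-----@-------
-----@-------
-------------
-------------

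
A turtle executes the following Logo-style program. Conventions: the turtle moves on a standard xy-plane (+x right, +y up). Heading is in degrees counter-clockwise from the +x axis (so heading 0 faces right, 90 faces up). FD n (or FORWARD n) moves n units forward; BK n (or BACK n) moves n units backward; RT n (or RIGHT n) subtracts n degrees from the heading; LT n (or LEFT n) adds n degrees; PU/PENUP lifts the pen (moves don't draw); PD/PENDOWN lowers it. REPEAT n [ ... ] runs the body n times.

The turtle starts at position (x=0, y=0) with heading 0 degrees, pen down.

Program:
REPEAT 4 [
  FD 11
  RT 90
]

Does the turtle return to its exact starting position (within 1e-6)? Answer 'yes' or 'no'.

Executing turtle program step by step:
Start: pos=(0,0), heading=0, pen down
REPEAT 4 [
  -- iteration 1/4 --
  FD 11: (0,0) -> (11,0) [heading=0, draw]
  RT 90: heading 0 -> 270
  -- iteration 2/4 --
  FD 11: (11,0) -> (11,-11) [heading=270, draw]
  RT 90: heading 270 -> 180
  -- iteration 3/4 --
  FD 11: (11,-11) -> (0,-11) [heading=180, draw]
  RT 90: heading 180 -> 90
  -- iteration 4/4 --
  FD 11: (0,-11) -> (0,0) [heading=90, draw]
  RT 90: heading 90 -> 0
]
Final: pos=(0,0), heading=0, 4 segment(s) drawn

Start position: (0, 0)
Final position: (0, 0)
Distance = 0; < 1e-6 -> CLOSED

Answer: yes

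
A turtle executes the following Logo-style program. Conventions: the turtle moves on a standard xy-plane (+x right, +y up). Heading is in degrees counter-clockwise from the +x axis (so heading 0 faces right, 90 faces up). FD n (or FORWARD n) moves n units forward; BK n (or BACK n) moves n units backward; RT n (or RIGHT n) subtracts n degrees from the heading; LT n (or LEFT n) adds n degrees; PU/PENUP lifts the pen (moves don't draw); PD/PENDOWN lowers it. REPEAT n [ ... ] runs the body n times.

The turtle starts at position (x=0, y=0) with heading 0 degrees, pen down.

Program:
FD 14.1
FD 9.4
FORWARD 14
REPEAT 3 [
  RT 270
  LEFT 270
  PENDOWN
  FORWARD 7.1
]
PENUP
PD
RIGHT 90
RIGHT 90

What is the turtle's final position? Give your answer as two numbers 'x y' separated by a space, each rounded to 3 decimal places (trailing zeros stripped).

Executing turtle program step by step:
Start: pos=(0,0), heading=0, pen down
FD 14.1: (0,0) -> (14.1,0) [heading=0, draw]
FD 9.4: (14.1,0) -> (23.5,0) [heading=0, draw]
FD 14: (23.5,0) -> (37.5,0) [heading=0, draw]
REPEAT 3 [
  -- iteration 1/3 --
  RT 270: heading 0 -> 90
  LT 270: heading 90 -> 0
  PD: pen down
  FD 7.1: (37.5,0) -> (44.6,0) [heading=0, draw]
  -- iteration 2/3 --
  RT 270: heading 0 -> 90
  LT 270: heading 90 -> 0
  PD: pen down
  FD 7.1: (44.6,0) -> (51.7,0) [heading=0, draw]
  -- iteration 3/3 --
  RT 270: heading 0 -> 90
  LT 270: heading 90 -> 0
  PD: pen down
  FD 7.1: (51.7,0) -> (58.8,0) [heading=0, draw]
]
PU: pen up
PD: pen down
RT 90: heading 0 -> 270
RT 90: heading 270 -> 180
Final: pos=(58.8,0), heading=180, 6 segment(s) drawn

Answer: 58.8 0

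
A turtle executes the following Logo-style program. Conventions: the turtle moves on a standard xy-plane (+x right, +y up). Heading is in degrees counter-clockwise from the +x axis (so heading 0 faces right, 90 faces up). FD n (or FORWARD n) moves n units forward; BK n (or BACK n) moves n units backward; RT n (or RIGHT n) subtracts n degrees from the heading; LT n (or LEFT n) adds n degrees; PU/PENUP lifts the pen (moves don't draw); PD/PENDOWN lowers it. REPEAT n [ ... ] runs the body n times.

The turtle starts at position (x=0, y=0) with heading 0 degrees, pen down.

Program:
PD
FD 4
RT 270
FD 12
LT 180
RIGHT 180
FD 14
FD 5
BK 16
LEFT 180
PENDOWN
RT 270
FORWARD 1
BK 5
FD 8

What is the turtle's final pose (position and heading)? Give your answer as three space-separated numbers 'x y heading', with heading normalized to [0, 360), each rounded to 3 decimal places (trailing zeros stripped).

Answer: 8 15 0

Derivation:
Executing turtle program step by step:
Start: pos=(0,0), heading=0, pen down
PD: pen down
FD 4: (0,0) -> (4,0) [heading=0, draw]
RT 270: heading 0 -> 90
FD 12: (4,0) -> (4,12) [heading=90, draw]
LT 180: heading 90 -> 270
RT 180: heading 270 -> 90
FD 14: (4,12) -> (4,26) [heading=90, draw]
FD 5: (4,26) -> (4,31) [heading=90, draw]
BK 16: (4,31) -> (4,15) [heading=90, draw]
LT 180: heading 90 -> 270
PD: pen down
RT 270: heading 270 -> 0
FD 1: (4,15) -> (5,15) [heading=0, draw]
BK 5: (5,15) -> (0,15) [heading=0, draw]
FD 8: (0,15) -> (8,15) [heading=0, draw]
Final: pos=(8,15), heading=0, 8 segment(s) drawn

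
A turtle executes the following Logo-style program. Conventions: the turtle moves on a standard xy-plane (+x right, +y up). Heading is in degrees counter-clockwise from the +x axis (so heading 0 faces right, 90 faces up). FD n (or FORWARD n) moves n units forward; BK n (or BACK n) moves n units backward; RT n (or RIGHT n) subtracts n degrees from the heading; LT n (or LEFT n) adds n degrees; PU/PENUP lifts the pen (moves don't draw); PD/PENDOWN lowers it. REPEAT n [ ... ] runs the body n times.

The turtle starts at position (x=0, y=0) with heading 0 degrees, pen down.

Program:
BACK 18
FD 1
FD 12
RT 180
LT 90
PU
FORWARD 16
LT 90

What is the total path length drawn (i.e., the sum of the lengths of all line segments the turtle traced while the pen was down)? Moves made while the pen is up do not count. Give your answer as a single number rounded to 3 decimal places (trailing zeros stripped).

Executing turtle program step by step:
Start: pos=(0,0), heading=0, pen down
BK 18: (0,0) -> (-18,0) [heading=0, draw]
FD 1: (-18,0) -> (-17,0) [heading=0, draw]
FD 12: (-17,0) -> (-5,0) [heading=0, draw]
RT 180: heading 0 -> 180
LT 90: heading 180 -> 270
PU: pen up
FD 16: (-5,0) -> (-5,-16) [heading=270, move]
LT 90: heading 270 -> 0
Final: pos=(-5,-16), heading=0, 3 segment(s) drawn

Segment lengths:
  seg 1: (0,0) -> (-18,0), length = 18
  seg 2: (-18,0) -> (-17,0), length = 1
  seg 3: (-17,0) -> (-5,0), length = 12
Total = 31

Answer: 31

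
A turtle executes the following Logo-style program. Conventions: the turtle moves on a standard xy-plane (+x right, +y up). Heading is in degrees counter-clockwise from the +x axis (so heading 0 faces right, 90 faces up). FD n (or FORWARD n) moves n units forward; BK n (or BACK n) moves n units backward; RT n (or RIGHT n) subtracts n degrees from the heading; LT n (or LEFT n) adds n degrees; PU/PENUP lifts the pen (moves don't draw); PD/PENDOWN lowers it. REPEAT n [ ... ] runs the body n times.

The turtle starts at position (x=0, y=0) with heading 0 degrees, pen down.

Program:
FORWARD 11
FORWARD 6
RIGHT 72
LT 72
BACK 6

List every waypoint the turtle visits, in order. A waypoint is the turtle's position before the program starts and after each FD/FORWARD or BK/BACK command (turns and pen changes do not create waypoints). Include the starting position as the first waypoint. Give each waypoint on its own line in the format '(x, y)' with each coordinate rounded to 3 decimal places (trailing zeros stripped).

Answer: (0, 0)
(11, 0)
(17, 0)
(11, 0)

Derivation:
Executing turtle program step by step:
Start: pos=(0,0), heading=0, pen down
FD 11: (0,0) -> (11,0) [heading=0, draw]
FD 6: (11,0) -> (17,0) [heading=0, draw]
RT 72: heading 0 -> 288
LT 72: heading 288 -> 0
BK 6: (17,0) -> (11,0) [heading=0, draw]
Final: pos=(11,0), heading=0, 3 segment(s) drawn
Waypoints (4 total):
(0, 0)
(11, 0)
(17, 0)
(11, 0)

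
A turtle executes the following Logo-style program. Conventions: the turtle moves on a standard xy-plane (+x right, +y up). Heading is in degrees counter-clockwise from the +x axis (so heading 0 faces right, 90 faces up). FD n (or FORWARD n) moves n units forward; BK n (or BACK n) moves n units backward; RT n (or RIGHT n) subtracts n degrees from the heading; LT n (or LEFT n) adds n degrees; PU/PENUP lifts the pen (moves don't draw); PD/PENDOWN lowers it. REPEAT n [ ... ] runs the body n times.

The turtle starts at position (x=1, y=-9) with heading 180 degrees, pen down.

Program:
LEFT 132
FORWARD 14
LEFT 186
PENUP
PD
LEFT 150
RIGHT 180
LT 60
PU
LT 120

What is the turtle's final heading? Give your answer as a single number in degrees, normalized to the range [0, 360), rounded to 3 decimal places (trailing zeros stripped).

Executing turtle program step by step:
Start: pos=(1,-9), heading=180, pen down
LT 132: heading 180 -> 312
FD 14: (1,-9) -> (10.368,-19.404) [heading=312, draw]
LT 186: heading 312 -> 138
PU: pen up
PD: pen down
LT 150: heading 138 -> 288
RT 180: heading 288 -> 108
LT 60: heading 108 -> 168
PU: pen up
LT 120: heading 168 -> 288
Final: pos=(10.368,-19.404), heading=288, 1 segment(s) drawn

Answer: 288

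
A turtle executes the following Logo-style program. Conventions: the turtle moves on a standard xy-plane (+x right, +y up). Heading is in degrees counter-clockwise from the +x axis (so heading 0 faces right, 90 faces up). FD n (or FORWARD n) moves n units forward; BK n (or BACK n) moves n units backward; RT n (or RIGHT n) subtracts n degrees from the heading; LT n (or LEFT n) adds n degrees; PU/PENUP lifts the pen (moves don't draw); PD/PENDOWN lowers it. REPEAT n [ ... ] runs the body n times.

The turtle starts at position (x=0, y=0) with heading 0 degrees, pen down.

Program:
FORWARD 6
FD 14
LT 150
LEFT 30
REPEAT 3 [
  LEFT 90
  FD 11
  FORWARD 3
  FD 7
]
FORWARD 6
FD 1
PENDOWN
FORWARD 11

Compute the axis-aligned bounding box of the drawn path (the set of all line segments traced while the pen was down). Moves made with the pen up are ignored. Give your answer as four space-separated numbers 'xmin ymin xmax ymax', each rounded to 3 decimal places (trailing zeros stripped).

Executing turtle program step by step:
Start: pos=(0,0), heading=0, pen down
FD 6: (0,0) -> (6,0) [heading=0, draw]
FD 14: (6,0) -> (20,0) [heading=0, draw]
LT 150: heading 0 -> 150
LT 30: heading 150 -> 180
REPEAT 3 [
  -- iteration 1/3 --
  LT 90: heading 180 -> 270
  FD 11: (20,0) -> (20,-11) [heading=270, draw]
  FD 3: (20,-11) -> (20,-14) [heading=270, draw]
  FD 7: (20,-14) -> (20,-21) [heading=270, draw]
  -- iteration 2/3 --
  LT 90: heading 270 -> 0
  FD 11: (20,-21) -> (31,-21) [heading=0, draw]
  FD 3: (31,-21) -> (34,-21) [heading=0, draw]
  FD 7: (34,-21) -> (41,-21) [heading=0, draw]
  -- iteration 3/3 --
  LT 90: heading 0 -> 90
  FD 11: (41,-21) -> (41,-10) [heading=90, draw]
  FD 3: (41,-10) -> (41,-7) [heading=90, draw]
  FD 7: (41,-7) -> (41,0) [heading=90, draw]
]
FD 6: (41,0) -> (41,6) [heading=90, draw]
FD 1: (41,6) -> (41,7) [heading=90, draw]
PD: pen down
FD 11: (41,7) -> (41,18) [heading=90, draw]
Final: pos=(41,18), heading=90, 14 segment(s) drawn

Segment endpoints: x in {0, 6, 20, 20, 31, 34, 41}, y in {-21, -21, -14, -11, -10, -7, 0, 0, 6, 7, 18}
xmin=0, ymin=-21, xmax=41, ymax=18

Answer: 0 -21 41 18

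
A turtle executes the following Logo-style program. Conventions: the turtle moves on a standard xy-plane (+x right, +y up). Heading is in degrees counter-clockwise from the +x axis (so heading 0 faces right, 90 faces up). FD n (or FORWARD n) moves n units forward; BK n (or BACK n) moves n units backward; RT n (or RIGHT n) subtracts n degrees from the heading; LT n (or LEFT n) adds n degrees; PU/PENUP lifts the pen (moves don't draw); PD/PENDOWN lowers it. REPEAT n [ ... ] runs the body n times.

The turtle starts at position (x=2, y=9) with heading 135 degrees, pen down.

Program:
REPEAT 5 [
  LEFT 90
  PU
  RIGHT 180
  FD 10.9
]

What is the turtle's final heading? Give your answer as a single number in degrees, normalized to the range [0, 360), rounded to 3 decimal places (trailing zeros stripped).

Answer: 45

Derivation:
Executing turtle program step by step:
Start: pos=(2,9), heading=135, pen down
REPEAT 5 [
  -- iteration 1/5 --
  LT 90: heading 135 -> 225
  PU: pen up
  RT 180: heading 225 -> 45
  FD 10.9: (2,9) -> (9.707,16.707) [heading=45, move]
  -- iteration 2/5 --
  LT 90: heading 45 -> 135
  PU: pen up
  RT 180: heading 135 -> 315
  FD 10.9: (9.707,16.707) -> (17.415,9) [heading=315, move]
  -- iteration 3/5 --
  LT 90: heading 315 -> 45
  PU: pen up
  RT 180: heading 45 -> 225
  FD 10.9: (17.415,9) -> (9.707,1.293) [heading=225, move]
  -- iteration 4/5 --
  LT 90: heading 225 -> 315
  PU: pen up
  RT 180: heading 315 -> 135
  FD 10.9: (9.707,1.293) -> (2,9) [heading=135, move]
  -- iteration 5/5 --
  LT 90: heading 135 -> 225
  PU: pen up
  RT 180: heading 225 -> 45
  FD 10.9: (2,9) -> (9.707,16.707) [heading=45, move]
]
Final: pos=(9.707,16.707), heading=45, 0 segment(s) drawn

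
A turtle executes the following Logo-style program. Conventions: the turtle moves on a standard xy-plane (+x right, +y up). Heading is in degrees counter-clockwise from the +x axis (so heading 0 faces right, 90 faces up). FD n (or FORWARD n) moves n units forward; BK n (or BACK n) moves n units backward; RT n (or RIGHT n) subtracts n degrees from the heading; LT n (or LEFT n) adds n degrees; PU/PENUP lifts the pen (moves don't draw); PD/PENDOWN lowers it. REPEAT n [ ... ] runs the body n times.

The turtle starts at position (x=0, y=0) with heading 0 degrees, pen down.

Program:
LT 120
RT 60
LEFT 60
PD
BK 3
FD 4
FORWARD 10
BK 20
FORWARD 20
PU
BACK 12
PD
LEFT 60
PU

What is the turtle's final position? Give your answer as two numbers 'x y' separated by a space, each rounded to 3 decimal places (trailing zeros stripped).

Executing turtle program step by step:
Start: pos=(0,0), heading=0, pen down
LT 120: heading 0 -> 120
RT 60: heading 120 -> 60
LT 60: heading 60 -> 120
PD: pen down
BK 3: (0,0) -> (1.5,-2.598) [heading=120, draw]
FD 4: (1.5,-2.598) -> (-0.5,0.866) [heading=120, draw]
FD 10: (-0.5,0.866) -> (-5.5,9.526) [heading=120, draw]
BK 20: (-5.5,9.526) -> (4.5,-7.794) [heading=120, draw]
FD 20: (4.5,-7.794) -> (-5.5,9.526) [heading=120, draw]
PU: pen up
BK 12: (-5.5,9.526) -> (0.5,-0.866) [heading=120, move]
PD: pen down
LT 60: heading 120 -> 180
PU: pen up
Final: pos=(0.5,-0.866), heading=180, 5 segment(s) drawn

Answer: 0.5 -0.866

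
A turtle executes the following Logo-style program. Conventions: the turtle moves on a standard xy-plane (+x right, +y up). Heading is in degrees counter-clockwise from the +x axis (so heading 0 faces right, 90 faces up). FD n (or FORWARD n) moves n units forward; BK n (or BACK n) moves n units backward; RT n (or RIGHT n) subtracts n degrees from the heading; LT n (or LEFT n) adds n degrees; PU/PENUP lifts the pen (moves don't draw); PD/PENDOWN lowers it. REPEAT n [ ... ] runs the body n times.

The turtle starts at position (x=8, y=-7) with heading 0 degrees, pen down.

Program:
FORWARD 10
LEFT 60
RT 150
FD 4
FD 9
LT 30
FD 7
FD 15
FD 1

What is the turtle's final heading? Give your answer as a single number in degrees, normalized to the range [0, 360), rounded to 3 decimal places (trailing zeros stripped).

Answer: 300

Derivation:
Executing turtle program step by step:
Start: pos=(8,-7), heading=0, pen down
FD 10: (8,-7) -> (18,-7) [heading=0, draw]
LT 60: heading 0 -> 60
RT 150: heading 60 -> 270
FD 4: (18,-7) -> (18,-11) [heading=270, draw]
FD 9: (18,-11) -> (18,-20) [heading=270, draw]
LT 30: heading 270 -> 300
FD 7: (18,-20) -> (21.5,-26.062) [heading=300, draw]
FD 15: (21.5,-26.062) -> (29,-39.053) [heading=300, draw]
FD 1: (29,-39.053) -> (29.5,-39.919) [heading=300, draw]
Final: pos=(29.5,-39.919), heading=300, 6 segment(s) drawn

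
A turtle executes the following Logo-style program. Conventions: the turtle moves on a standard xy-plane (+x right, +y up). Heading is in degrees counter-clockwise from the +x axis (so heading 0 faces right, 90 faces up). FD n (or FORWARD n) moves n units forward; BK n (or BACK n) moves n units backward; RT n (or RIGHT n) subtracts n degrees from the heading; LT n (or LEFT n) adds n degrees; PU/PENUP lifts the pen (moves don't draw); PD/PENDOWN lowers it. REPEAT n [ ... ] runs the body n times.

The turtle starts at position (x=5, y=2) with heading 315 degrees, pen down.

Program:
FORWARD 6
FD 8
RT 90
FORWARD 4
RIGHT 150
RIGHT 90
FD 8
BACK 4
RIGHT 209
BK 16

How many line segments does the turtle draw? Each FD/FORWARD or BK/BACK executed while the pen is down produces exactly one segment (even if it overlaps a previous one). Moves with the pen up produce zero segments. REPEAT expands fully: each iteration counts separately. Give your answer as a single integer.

Executing turtle program step by step:
Start: pos=(5,2), heading=315, pen down
FD 6: (5,2) -> (9.243,-2.243) [heading=315, draw]
FD 8: (9.243,-2.243) -> (14.899,-7.899) [heading=315, draw]
RT 90: heading 315 -> 225
FD 4: (14.899,-7.899) -> (12.071,-10.728) [heading=225, draw]
RT 150: heading 225 -> 75
RT 90: heading 75 -> 345
FD 8: (12.071,-10.728) -> (19.798,-12.798) [heading=345, draw]
BK 4: (19.798,-12.798) -> (15.935,-11.763) [heading=345, draw]
RT 209: heading 345 -> 136
BK 16: (15.935,-11.763) -> (27.444,-22.878) [heading=136, draw]
Final: pos=(27.444,-22.878), heading=136, 6 segment(s) drawn
Segments drawn: 6

Answer: 6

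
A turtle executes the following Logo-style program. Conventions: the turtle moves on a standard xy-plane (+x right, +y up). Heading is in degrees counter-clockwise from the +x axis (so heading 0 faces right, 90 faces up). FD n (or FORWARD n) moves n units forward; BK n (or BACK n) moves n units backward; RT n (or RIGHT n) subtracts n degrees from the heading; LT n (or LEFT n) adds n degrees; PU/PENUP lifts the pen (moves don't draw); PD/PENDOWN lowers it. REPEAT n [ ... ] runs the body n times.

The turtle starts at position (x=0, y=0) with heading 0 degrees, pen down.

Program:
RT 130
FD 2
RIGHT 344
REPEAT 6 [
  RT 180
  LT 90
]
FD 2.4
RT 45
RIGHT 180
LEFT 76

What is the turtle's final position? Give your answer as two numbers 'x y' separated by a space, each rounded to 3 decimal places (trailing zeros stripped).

Answer: -0.309 0.66

Derivation:
Executing turtle program step by step:
Start: pos=(0,0), heading=0, pen down
RT 130: heading 0 -> 230
FD 2: (0,0) -> (-1.286,-1.532) [heading=230, draw]
RT 344: heading 230 -> 246
REPEAT 6 [
  -- iteration 1/6 --
  RT 180: heading 246 -> 66
  LT 90: heading 66 -> 156
  -- iteration 2/6 --
  RT 180: heading 156 -> 336
  LT 90: heading 336 -> 66
  -- iteration 3/6 --
  RT 180: heading 66 -> 246
  LT 90: heading 246 -> 336
  -- iteration 4/6 --
  RT 180: heading 336 -> 156
  LT 90: heading 156 -> 246
  -- iteration 5/6 --
  RT 180: heading 246 -> 66
  LT 90: heading 66 -> 156
  -- iteration 6/6 --
  RT 180: heading 156 -> 336
  LT 90: heading 336 -> 66
]
FD 2.4: (-1.286,-1.532) -> (-0.309,0.66) [heading=66, draw]
RT 45: heading 66 -> 21
RT 180: heading 21 -> 201
LT 76: heading 201 -> 277
Final: pos=(-0.309,0.66), heading=277, 2 segment(s) drawn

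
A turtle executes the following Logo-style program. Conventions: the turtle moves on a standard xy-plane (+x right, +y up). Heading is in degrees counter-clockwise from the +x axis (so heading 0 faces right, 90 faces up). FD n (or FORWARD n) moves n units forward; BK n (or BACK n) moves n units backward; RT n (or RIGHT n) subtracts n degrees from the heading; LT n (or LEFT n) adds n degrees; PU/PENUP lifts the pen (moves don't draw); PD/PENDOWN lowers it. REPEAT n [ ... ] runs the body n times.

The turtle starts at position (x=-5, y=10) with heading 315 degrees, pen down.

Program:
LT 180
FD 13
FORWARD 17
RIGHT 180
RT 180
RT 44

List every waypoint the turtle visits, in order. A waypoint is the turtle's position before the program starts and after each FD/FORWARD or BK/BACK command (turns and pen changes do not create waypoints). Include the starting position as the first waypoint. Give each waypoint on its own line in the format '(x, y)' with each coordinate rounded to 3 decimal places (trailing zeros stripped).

Answer: (-5, 10)
(-14.192, 19.192)
(-26.213, 31.213)

Derivation:
Executing turtle program step by step:
Start: pos=(-5,10), heading=315, pen down
LT 180: heading 315 -> 135
FD 13: (-5,10) -> (-14.192,19.192) [heading=135, draw]
FD 17: (-14.192,19.192) -> (-26.213,31.213) [heading=135, draw]
RT 180: heading 135 -> 315
RT 180: heading 315 -> 135
RT 44: heading 135 -> 91
Final: pos=(-26.213,31.213), heading=91, 2 segment(s) drawn
Waypoints (3 total):
(-5, 10)
(-14.192, 19.192)
(-26.213, 31.213)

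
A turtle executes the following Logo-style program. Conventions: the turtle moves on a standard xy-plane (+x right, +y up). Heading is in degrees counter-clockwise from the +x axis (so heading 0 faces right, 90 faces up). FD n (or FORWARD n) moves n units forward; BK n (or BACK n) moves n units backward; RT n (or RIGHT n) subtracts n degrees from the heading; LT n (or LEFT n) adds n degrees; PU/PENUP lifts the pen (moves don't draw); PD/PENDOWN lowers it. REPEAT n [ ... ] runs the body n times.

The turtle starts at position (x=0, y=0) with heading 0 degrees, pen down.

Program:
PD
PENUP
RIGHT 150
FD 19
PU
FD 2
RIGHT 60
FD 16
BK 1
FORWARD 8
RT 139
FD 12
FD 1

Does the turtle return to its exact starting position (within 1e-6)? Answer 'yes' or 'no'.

Answer: no

Derivation:
Executing turtle program step by step:
Start: pos=(0,0), heading=0, pen down
PD: pen down
PU: pen up
RT 150: heading 0 -> 210
FD 19: (0,0) -> (-16.454,-9.5) [heading=210, move]
PU: pen up
FD 2: (-16.454,-9.5) -> (-18.187,-10.5) [heading=210, move]
RT 60: heading 210 -> 150
FD 16: (-18.187,-10.5) -> (-32.043,-2.5) [heading=150, move]
BK 1: (-32.043,-2.5) -> (-31.177,-3) [heading=150, move]
FD 8: (-31.177,-3) -> (-38.105,1) [heading=150, move]
RT 139: heading 150 -> 11
FD 12: (-38.105,1) -> (-26.326,3.29) [heading=11, move]
FD 1: (-26.326,3.29) -> (-25.344,3.481) [heading=11, move]
Final: pos=(-25.344,3.481), heading=11, 0 segment(s) drawn

Start position: (0, 0)
Final position: (-25.344, 3.481)
Distance = 25.582; >= 1e-6 -> NOT closed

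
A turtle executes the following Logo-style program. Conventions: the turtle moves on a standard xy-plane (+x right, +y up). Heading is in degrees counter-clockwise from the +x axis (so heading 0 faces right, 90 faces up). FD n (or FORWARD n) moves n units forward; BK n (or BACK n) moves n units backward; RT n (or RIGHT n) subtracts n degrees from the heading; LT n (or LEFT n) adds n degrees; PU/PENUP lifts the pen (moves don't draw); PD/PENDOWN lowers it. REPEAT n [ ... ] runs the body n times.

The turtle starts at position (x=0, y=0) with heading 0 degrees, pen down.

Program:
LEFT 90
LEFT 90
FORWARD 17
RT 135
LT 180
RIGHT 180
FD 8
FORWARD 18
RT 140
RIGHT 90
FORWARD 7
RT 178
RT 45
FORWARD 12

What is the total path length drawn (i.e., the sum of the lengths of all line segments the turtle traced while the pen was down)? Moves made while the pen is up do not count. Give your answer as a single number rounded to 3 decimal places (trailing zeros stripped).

Executing turtle program step by step:
Start: pos=(0,0), heading=0, pen down
LT 90: heading 0 -> 90
LT 90: heading 90 -> 180
FD 17: (0,0) -> (-17,0) [heading=180, draw]
RT 135: heading 180 -> 45
LT 180: heading 45 -> 225
RT 180: heading 225 -> 45
FD 8: (-17,0) -> (-11.343,5.657) [heading=45, draw]
FD 18: (-11.343,5.657) -> (1.385,18.385) [heading=45, draw]
RT 140: heading 45 -> 265
RT 90: heading 265 -> 175
FD 7: (1.385,18.385) -> (-5.589,18.995) [heading=175, draw]
RT 178: heading 175 -> 357
RT 45: heading 357 -> 312
FD 12: (-5.589,18.995) -> (2.441,10.077) [heading=312, draw]
Final: pos=(2.441,10.077), heading=312, 5 segment(s) drawn

Segment lengths:
  seg 1: (0,0) -> (-17,0), length = 17
  seg 2: (-17,0) -> (-11.343,5.657), length = 8
  seg 3: (-11.343,5.657) -> (1.385,18.385), length = 18
  seg 4: (1.385,18.385) -> (-5.589,18.995), length = 7
  seg 5: (-5.589,18.995) -> (2.441,10.077), length = 12
Total = 62

Answer: 62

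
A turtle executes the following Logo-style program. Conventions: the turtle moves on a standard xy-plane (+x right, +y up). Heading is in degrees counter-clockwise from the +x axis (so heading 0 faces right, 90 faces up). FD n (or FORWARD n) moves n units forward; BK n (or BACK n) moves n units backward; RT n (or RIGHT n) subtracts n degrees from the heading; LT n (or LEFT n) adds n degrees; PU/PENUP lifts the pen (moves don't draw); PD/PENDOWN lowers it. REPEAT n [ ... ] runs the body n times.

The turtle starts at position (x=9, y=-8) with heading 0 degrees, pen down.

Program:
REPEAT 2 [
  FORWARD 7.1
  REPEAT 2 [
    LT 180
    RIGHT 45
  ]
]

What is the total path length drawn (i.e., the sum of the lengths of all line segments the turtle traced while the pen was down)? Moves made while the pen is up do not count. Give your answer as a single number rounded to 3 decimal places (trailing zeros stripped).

Executing turtle program step by step:
Start: pos=(9,-8), heading=0, pen down
REPEAT 2 [
  -- iteration 1/2 --
  FD 7.1: (9,-8) -> (16.1,-8) [heading=0, draw]
  REPEAT 2 [
    -- iteration 1/2 --
    LT 180: heading 0 -> 180
    RT 45: heading 180 -> 135
    -- iteration 2/2 --
    LT 180: heading 135 -> 315
    RT 45: heading 315 -> 270
  ]
  -- iteration 2/2 --
  FD 7.1: (16.1,-8) -> (16.1,-15.1) [heading=270, draw]
  REPEAT 2 [
    -- iteration 1/2 --
    LT 180: heading 270 -> 90
    RT 45: heading 90 -> 45
    -- iteration 2/2 --
    LT 180: heading 45 -> 225
    RT 45: heading 225 -> 180
  ]
]
Final: pos=(16.1,-15.1), heading=180, 2 segment(s) drawn

Segment lengths:
  seg 1: (9,-8) -> (16.1,-8), length = 7.1
  seg 2: (16.1,-8) -> (16.1,-15.1), length = 7.1
Total = 14.2

Answer: 14.2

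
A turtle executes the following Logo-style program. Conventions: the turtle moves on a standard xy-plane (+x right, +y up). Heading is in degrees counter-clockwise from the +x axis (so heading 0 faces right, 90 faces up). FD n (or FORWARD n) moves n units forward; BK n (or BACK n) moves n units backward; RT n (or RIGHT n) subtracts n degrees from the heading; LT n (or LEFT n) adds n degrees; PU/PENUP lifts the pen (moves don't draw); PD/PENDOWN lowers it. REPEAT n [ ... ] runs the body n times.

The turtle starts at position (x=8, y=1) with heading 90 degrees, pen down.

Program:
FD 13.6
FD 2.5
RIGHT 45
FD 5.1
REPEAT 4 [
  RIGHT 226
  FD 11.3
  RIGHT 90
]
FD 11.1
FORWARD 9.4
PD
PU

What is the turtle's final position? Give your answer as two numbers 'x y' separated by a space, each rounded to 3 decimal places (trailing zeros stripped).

Executing turtle program step by step:
Start: pos=(8,1), heading=90, pen down
FD 13.6: (8,1) -> (8,14.6) [heading=90, draw]
FD 2.5: (8,14.6) -> (8,17.1) [heading=90, draw]
RT 45: heading 90 -> 45
FD 5.1: (8,17.1) -> (11.606,20.706) [heading=45, draw]
REPEAT 4 [
  -- iteration 1/4 --
  RT 226: heading 45 -> 179
  FD 11.3: (11.606,20.706) -> (0.308,20.903) [heading=179, draw]
  RT 90: heading 179 -> 89
  -- iteration 2/4 --
  RT 226: heading 89 -> 223
  FD 11.3: (0.308,20.903) -> (-7.956,13.197) [heading=223, draw]
  RT 90: heading 223 -> 133
  -- iteration 3/4 --
  RT 226: heading 133 -> 267
  FD 11.3: (-7.956,13.197) -> (-8.548,1.912) [heading=267, draw]
  RT 90: heading 267 -> 177
  -- iteration 4/4 --
  RT 226: heading 177 -> 311
  FD 11.3: (-8.548,1.912) -> (-1.134,-6.616) [heading=311, draw]
  RT 90: heading 311 -> 221
]
FD 11.1: (-1.134,-6.616) -> (-9.512,-13.898) [heading=221, draw]
FD 9.4: (-9.512,-13.898) -> (-16.606,-20.065) [heading=221, draw]
PD: pen down
PU: pen up
Final: pos=(-16.606,-20.065), heading=221, 9 segment(s) drawn

Answer: -16.606 -20.065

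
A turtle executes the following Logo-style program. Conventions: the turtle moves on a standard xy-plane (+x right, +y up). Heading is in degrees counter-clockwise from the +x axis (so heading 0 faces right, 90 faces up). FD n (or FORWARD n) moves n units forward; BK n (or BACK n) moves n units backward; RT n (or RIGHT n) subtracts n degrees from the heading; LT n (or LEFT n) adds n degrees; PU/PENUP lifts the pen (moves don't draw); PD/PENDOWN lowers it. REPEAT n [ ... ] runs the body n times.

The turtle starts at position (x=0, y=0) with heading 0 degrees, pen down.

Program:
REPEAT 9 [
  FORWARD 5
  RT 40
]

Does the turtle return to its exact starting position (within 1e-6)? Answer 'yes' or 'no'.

Answer: yes

Derivation:
Executing turtle program step by step:
Start: pos=(0,0), heading=0, pen down
REPEAT 9 [
  -- iteration 1/9 --
  FD 5: (0,0) -> (5,0) [heading=0, draw]
  RT 40: heading 0 -> 320
  -- iteration 2/9 --
  FD 5: (5,0) -> (8.83,-3.214) [heading=320, draw]
  RT 40: heading 320 -> 280
  -- iteration 3/9 --
  FD 5: (8.83,-3.214) -> (9.698,-8.138) [heading=280, draw]
  RT 40: heading 280 -> 240
  -- iteration 4/9 --
  FD 5: (9.698,-8.138) -> (7.198,-12.468) [heading=240, draw]
  RT 40: heading 240 -> 200
  -- iteration 5/9 --
  FD 5: (7.198,-12.468) -> (2.5,-14.178) [heading=200, draw]
  RT 40: heading 200 -> 160
  -- iteration 6/9 --
  FD 5: (2.5,-14.178) -> (-2.198,-12.468) [heading=160, draw]
  RT 40: heading 160 -> 120
  -- iteration 7/9 --
  FD 5: (-2.198,-12.468) -> (-4.698,-8.138) [heading=120, draw]
  RT 40: heading 120 -> 80
  -- iteration 8/9 --
  FD 5: (-4.698,-8.138) -> (-3.83,-3.214) [heading=80, draw]
  RT 40: heading 80 -> 40
  -- iteration 9/9 --
  FD 5: (-3.83,-3.214) -> (0,0) [heading=40, draw]
  RT 40: heading 40 -> 0
]
Final: pos=(0,0), heading=0, 9 segment(s) drawn

Start position: (0, 0)
Final position: (0, 0)
Distance = 0; < 1e-6 -> CLOSED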